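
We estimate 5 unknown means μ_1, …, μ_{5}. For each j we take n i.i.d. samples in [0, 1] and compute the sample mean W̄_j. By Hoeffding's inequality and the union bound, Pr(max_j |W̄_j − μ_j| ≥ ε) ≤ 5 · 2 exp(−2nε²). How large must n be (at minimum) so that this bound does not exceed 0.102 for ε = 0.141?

Need 2·5·exp(−2nε²) ≤ 0.102, i.e. exp(−2nε²) ≤ 0.102/10.
So 2nε² ≥ ln(10/0.102) = 4.585368.
Hence n ≥ 4.585368/(2·0.141²) = 115.320.
The smallest integer n is 116.

116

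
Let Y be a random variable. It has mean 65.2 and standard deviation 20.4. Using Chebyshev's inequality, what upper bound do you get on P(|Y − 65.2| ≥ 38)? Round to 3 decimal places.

0.288

Chebyshev: P(|Y − μ| ≥ t) ≤ Var(Y)/t².
Var(Y) = σ² = 20.4² = 416.16.
Bound = 416.16 / 1444 = 0.2882.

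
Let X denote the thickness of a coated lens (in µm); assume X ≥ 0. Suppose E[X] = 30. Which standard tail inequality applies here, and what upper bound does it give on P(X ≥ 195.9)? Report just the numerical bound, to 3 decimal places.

Only the mean of a non-negative variable is known, so Markov's inequality is the applicable tail bound.
Markov's inequality: for a non-negative random variable, P(X ≥ a) ≤ E[X]/a.
Here E[X] = 30 and a = 195.9, so the bound is 30/195.9 = 0.1531.

0.153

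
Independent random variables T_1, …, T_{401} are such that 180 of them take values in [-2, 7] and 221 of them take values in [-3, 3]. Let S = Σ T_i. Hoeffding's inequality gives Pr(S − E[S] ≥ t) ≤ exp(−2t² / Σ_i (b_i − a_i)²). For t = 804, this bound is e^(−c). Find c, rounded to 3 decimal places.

57.367

Σ(b_i − a_i)² = 180·9² + 221·6² = 22536.
c = 2t² / 22536 = 2·804² / 22536 = 57.3674.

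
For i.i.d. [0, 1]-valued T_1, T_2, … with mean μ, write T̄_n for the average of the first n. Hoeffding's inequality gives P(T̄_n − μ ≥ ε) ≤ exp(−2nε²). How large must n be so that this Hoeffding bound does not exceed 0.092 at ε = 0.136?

65

Require exp(−2nε²) ≤ 0.092, i.e. 2nε² ≥ ln(1/0.092) = 2.385967.
So n ≥ 2.385967 / (2·0.136²) = 64.500.
The smallest integer n is 65.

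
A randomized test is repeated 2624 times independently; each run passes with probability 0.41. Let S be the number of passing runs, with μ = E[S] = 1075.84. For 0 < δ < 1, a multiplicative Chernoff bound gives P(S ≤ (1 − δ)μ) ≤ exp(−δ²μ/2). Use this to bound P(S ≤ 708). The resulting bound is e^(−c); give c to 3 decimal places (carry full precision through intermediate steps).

Write 708 = (1 − δ)μ, so δ = 1 − 708/1075.84 = 0.3419096…
Then the exponent is δ²μ/2 = (μ − 708)²/(2μ) = 62.884010.

62.884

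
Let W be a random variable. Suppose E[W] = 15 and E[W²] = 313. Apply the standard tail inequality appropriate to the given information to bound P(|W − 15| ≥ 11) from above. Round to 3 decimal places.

The first two moments determine the variance, so Chebyshev's inequality is the sharpest standard bound available.
Var(W) = E[W²] − (E[W])² = 313 − 225 = 88.
Chebyshev's inequality: P(|W − μ| ≥ t) ≤ Var(W)/t² = 88/121 = 0.7273.

0.727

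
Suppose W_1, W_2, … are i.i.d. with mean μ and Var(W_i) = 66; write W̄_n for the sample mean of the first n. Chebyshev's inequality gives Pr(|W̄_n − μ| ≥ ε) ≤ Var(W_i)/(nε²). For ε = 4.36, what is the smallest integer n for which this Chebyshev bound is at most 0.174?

20

Require 66/(n·4.36²) ≤ 0.174, i.e. n ≥ 66/(0.174·4.36²) = 19.954.
The smallest integer n is 20.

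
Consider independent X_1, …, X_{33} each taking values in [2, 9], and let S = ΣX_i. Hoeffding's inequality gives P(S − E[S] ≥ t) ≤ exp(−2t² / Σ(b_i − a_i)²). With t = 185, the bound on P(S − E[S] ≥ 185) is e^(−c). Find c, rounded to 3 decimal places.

42.331

Σ(b_i − a_i)² = 33·(7)² = 1617.
c = 2t²/1617 = 2·185²/1617 = 42.3315.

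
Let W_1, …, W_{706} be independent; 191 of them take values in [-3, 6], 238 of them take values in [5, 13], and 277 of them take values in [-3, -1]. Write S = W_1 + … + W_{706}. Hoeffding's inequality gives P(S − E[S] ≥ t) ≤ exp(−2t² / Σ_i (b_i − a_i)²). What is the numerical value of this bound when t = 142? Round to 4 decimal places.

Σ(b_i − a_i)² = 191·9² + 238·8² + 277·2² = 31811.
Exponent = 2·142² / 31811 = 1.26774.
Bound = exp(−1.26774) = 0.28147.

0.2815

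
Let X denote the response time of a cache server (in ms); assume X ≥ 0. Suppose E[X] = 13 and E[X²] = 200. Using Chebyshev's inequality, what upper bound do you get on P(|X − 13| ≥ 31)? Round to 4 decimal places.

Var(X) = E[X²] − (E[X])² = 200 − 169 = 31.
Chebyshev's inequality: P(|X − μ| ≥ t) ≤ Var(X)/t² = 31/961 = 0.0323.

0.0323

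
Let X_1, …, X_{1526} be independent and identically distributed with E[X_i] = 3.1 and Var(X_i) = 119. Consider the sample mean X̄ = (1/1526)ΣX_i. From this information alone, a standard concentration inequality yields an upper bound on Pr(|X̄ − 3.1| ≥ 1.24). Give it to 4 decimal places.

0.0507

With mean and variance of each term known, Chebyshev's inequality bounds the deviation of the sum (or sample mean).
Var(X̄) = Var(X_i)/n = 119/1526 = 0.077982.
Chebyshev: Pr(|X̄ − 3.1| ≥ 1.24) ≤ Var(X̄)/(1.24)² = 119/(1526·1.24²) = 0.0507.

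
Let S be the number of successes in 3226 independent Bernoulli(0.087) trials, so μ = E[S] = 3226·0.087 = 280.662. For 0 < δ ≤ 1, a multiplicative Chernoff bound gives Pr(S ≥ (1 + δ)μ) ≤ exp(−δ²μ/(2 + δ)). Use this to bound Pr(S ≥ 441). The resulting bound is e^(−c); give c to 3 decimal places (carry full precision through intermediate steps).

35.624

Write 441 = (1 + δ)μ, so δ = 441/280.662 − 1 = 0.571285…
Then the exponent is δ²μ/(2 + δ) = (441 − μ)² / (μ·(2 + δ)) = 35.623705.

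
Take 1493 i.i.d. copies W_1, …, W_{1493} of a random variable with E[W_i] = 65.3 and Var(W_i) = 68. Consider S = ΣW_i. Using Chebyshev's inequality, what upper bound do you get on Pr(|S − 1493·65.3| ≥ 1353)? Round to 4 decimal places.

0.0555

Var(S) = n·Var(W_i) = 1493·68 = 101524.
Chebyshev: Pr(|S − 1493·65.3| ≥ 1353) ≤ Var(S)/1353² = 101524/1830609 = 0.0555.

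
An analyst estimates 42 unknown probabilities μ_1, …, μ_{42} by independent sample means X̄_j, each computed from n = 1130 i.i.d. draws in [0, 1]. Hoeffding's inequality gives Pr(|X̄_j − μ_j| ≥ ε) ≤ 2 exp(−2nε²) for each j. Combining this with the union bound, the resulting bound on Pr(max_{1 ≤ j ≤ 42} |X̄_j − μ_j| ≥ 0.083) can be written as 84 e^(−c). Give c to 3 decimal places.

15.569

Union bound over the 42 events: Pr(max_{1 ≤ j ≤ 42} |X̄_j − μ_j| ≥ 0.083) ≤ 42·2·exp(−2nε²) = 84 exp(−2·1130·0.083²).
So c = 2·1130·0.083² = 15.5691.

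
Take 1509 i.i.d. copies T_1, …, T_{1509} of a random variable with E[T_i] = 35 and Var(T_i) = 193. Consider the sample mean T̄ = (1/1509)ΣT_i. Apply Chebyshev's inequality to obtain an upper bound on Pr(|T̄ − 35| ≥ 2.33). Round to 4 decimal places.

Var(T̄) = Var(T_i)/n = 193/1509 = 0.1279.
Chebyshev: Pr(|T̄ − 35| ≥ 2.33) ≤ Var(T̄)/(2.33)² = 193/(1509·2.33²) = 0.0236.

0.0236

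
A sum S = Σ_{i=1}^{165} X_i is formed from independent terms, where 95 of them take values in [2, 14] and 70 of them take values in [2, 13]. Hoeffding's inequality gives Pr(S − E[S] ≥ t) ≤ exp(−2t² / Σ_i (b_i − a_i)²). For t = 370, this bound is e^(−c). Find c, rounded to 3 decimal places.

Σ(b_i − a_i)² = 95·12² + 70·11² = 22150.
c = 2t² / 22150 = 2·370² / 22150 = 12.3612.

12.361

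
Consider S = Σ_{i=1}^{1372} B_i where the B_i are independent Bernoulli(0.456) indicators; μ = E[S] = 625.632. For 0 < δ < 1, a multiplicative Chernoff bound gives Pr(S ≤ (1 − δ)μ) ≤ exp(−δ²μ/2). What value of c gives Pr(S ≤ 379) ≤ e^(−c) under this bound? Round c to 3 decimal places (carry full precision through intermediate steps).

48.613

Write 379 = (1 − δ)μ, so δ = 1 − 379/625.632 = 0.3942126…
Then the exponent is δ²μ/2 = (μ − 379)²/(2μ) = 48.612718.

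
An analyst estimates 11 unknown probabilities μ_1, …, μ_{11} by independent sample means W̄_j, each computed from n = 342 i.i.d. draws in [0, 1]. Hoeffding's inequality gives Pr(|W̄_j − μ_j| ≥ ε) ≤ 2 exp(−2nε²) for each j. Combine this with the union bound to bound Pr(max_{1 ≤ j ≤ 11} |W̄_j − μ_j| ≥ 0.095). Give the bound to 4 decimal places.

Per-experiment Hoeffding bound: 2·exp(−2·342·0.095²) = 2·exp(−6.17310) = 0.0041695.
Union bound over 11 events: 11·0.0041695 = 0.04586.

0.0459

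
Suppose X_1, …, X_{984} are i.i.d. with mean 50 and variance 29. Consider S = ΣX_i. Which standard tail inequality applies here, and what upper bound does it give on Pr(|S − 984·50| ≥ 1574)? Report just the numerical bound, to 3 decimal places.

0.012

With mean and variance of each term known, Chebyshev's inequality bounds the deviation of the sum (or sample mean).
Var(S) = n·Var(X_i) = 984·29 = 28536.
Chebyshev: Pr(|S − 984·50| ≥ 1574) ≤ Var(S)/1574² = 28536/2477476 = 0.0115.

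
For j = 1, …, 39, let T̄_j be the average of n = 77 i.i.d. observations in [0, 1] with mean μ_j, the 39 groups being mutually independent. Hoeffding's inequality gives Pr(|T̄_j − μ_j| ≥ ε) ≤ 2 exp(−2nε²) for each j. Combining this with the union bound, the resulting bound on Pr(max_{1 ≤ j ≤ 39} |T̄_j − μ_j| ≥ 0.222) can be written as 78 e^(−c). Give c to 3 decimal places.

Union bound over the 39 events: Pr(max_{1 ≤ j ≤ 39} |T̄_j − μ_j| ≥ 0.222) ≤ 39·2·exp(−2nε²) = 78 exp(−2·77·0.222²).
So c = 2·77·0.222² = 7.5897.

7.590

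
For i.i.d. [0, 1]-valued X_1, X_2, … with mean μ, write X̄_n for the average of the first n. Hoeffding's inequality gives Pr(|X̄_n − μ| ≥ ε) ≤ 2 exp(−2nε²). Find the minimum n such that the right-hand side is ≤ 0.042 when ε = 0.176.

63

Require 2·exp(−2nε²) ≤ 0.042, i.e. 2nε² ≥ ln(2/0.042) = 3.863233.
So n ≥ 3.863233 / (2·0.176²) = 62.358.
The smallest integer n is 63.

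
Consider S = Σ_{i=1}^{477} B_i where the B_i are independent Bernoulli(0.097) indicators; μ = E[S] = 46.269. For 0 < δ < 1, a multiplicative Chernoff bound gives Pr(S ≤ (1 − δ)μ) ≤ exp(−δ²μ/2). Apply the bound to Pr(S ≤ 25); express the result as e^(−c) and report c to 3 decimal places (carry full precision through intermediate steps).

4.888

Write 25 = (1 − δ)μ, so δ = 1 − 25/46.269 = 0.4596814…
Then the exponent is δ²μ/2 = (μ − 25)²/(2μ) = 4.888482.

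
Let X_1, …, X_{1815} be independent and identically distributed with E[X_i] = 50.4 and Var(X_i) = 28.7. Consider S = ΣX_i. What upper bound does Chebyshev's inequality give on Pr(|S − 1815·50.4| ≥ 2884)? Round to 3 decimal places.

0.006

Var(S) = n·Var(X_i) = 1815·28.7 = 52090.5.
Chebyshev: Pr(|S − 1815·50.4| ≥ 2884) ≤ Var(S)/2884² = 52090.5/8317456 = 0.0063.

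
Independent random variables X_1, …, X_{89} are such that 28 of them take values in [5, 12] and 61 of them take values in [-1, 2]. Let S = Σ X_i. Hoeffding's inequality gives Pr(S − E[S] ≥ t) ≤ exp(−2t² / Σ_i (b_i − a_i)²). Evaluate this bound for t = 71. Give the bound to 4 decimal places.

0.0053

Σ(b_i − a_i)² = 28·7² + 61·3² = 1921.
Exponent = 2·71² / 1921 = 5.24831.
Bound = exp(−5.24831) = 0.00526.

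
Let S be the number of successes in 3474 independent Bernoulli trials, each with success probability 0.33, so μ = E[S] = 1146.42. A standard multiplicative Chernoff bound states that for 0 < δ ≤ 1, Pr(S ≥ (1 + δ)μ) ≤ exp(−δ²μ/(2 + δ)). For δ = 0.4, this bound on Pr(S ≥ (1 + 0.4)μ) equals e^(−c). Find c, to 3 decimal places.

c = δ²μ/(2 + δ) = 0.4²·1146.42/(2 + 0.4) = 76.4280.

76.428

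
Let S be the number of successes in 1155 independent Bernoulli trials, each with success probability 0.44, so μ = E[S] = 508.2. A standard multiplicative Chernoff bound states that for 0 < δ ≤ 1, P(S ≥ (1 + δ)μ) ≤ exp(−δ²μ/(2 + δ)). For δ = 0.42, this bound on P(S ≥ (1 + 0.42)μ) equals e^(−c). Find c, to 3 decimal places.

37.044

c = δ²μ/(2 + δ) = 0.42²·508.2/(2 + 0.42) = 37.0440.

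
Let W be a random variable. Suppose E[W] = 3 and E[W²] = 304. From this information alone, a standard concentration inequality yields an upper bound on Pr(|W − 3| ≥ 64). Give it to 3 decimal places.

0.072

The first two moments determine the variance, so Chebyshev's inequality is the sharpest standard bound available.
Var(W) = E[W²] − (E[W])² = 304 − 9 = 295.
Chebyshev's inequality: Pr(|W − μ| ≥ t) ≤ Var(W)/t² = 295/4096 = 0.0720.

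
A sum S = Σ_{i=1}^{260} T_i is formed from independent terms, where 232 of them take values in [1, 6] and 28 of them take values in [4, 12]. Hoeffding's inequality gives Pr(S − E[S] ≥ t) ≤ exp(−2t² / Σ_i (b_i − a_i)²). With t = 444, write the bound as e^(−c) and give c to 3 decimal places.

51.933

Σ(b_i − a_i)² = 232·5² + 28·8² = 7592.
c = 2t² / 7592 = 2·444² / 7592 = 51.9326.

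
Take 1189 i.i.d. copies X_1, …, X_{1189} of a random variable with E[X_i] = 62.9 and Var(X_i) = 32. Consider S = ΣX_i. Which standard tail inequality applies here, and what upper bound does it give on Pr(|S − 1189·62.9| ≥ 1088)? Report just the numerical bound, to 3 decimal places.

0.032

With mean and variance of each term known, Chebyshev's inequality bounds the deviation of the sum (or sample mean).
Var(S) = n·Var(X_i) = 1189·32 = 38048.
Chebyshev: Pr(|S − 1189·62.9| ≥ 1088) ≤ Var(S)/1088² = 38048/1183744 = 0.0321.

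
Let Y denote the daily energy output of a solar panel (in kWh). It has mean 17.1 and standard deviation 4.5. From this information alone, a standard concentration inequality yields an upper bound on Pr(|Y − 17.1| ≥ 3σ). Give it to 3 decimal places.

0.111

Mean and variance are known, so Chebyshev's inequality applies.
Chebyshev: Pr(|Y − μ| ≥ t) ≤ Var(Y)/t².
Var(Y) = σ² = 4.5² = 20.25.
t = 3·4.5 = 13.5.
Bound = 20.25 / 182.25 = 0.1111.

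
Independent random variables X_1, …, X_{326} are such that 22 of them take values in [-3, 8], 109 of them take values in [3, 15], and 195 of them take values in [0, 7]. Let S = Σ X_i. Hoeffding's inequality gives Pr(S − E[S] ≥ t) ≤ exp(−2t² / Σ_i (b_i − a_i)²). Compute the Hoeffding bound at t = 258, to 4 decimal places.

0.0085

Σ(b_i − a_i)² = 22·11² + 109·12² + 195·7² = 27913.
Exponent = 2·258² / 27913 = 4.76939.
Bound = exp(−4.76939) = 0.00849.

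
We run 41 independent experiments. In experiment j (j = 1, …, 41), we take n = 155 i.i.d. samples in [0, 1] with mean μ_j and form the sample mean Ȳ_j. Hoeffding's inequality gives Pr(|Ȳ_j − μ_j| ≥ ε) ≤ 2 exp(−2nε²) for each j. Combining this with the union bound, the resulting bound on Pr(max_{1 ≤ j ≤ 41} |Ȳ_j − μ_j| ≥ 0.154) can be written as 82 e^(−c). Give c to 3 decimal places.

Union bound over the 41 events: Pr(max_{1 ≤ j ≤ 41} |Ȳ_j − μ_j| ≥ 0.154) ≤ 41·2·exp(−2nε²) = 82 exp(−2·155·0.154²).
So c = 2·155·0.154² = 7.3520.

7.352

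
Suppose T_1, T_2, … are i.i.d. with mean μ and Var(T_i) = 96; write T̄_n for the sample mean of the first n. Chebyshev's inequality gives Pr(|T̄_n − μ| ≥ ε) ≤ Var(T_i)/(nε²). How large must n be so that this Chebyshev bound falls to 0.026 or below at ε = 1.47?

1709

Require 96/(n·1.47²) ≤ 0.026, i.e. n ≥ 96/(0.026·1.47²) = 1708.690.
The smallest integer n is 1709.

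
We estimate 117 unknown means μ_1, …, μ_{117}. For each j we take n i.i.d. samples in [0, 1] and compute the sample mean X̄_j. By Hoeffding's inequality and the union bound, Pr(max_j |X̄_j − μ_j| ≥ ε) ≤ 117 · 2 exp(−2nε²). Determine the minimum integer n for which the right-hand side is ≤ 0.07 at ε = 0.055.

Need 2·117·exp(−2nε²) ≤ 0.07, i.e. exp(−2nε²) ≤ 0.07/234.
So 2nε² ≥ ln(234/0.07) = 8.114581.
Hence n ≥ 8.114581/(2·0.055²) = 1341.253.
The smallest integer n is 1342.

1342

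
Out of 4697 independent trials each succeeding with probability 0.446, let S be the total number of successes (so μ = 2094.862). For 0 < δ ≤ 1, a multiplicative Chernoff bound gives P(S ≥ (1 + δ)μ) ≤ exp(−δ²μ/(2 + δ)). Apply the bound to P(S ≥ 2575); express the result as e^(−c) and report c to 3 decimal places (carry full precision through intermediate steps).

Write 2575 = (1 + δ)μ, so δ = 2575/2094.862 − 1 = 0.2291979…
Then the exponent is δ²μ/(2 + δ) = (2575 − μ)² / (μ·(2 + δ)) = 49.366020.

49.366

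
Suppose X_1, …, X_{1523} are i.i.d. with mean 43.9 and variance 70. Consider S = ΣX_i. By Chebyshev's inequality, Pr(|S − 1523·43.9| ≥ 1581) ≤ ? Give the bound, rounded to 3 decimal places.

0.043

Var(S) = n·Var(X_i) = 1523·70 = 106610.
Chebyshev: Pr(|S − 1523·43.9| ≥ 1581) ≤ Var(S)/1581² = 106610/2499561 = 0.0427.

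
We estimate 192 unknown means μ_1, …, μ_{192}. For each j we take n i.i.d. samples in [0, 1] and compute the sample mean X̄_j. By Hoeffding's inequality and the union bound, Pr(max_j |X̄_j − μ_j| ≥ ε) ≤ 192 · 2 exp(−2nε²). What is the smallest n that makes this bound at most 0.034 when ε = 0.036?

Need 2·192·exp(−2nε²) ≤ 0.034, i.e. exp(−2nε²) ≤ 0.034/384.
So 2nε² ≥ ln(384/0.034) = 9.332037.
Hence n ≥ 9.332037/(2·0.036²) = 3600.323.
The smallest integer n is 3601.

3601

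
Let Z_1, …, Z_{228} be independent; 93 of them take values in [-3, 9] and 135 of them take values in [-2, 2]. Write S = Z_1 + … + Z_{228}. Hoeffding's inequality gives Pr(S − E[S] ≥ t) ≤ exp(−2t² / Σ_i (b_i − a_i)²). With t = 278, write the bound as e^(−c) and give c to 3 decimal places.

9.939

Σ(b_i − a_i)² = 93·12² + 135·4² = 15552.
c = 2t² / 15552 = 2·278² / 15552 = 9.9388.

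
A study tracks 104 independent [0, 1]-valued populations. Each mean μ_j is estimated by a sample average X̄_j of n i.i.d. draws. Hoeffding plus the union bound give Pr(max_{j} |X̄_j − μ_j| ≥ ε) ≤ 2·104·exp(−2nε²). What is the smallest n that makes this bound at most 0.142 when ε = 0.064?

890

Need 2·104·exp(−2nε²) ≤ 0.142, i.e. exp(−2nε²) ≤ 0.142/208.
So 2nε² ≥ ln(208/0.142) = 7.289466.
Hence n ≥ 7.289466/(2·0.064²) = 889.827.
The smallest integer n is 890.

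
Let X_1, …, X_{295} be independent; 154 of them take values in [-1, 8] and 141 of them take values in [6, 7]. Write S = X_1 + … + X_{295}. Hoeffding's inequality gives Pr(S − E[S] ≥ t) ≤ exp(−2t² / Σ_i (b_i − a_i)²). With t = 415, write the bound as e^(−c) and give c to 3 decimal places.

27.305

Σ(b_i − a_i)² = 154·9² + 141·1² = 12615.
c = 2t² / 12615 = 2·415² / 12615 = 27.3048.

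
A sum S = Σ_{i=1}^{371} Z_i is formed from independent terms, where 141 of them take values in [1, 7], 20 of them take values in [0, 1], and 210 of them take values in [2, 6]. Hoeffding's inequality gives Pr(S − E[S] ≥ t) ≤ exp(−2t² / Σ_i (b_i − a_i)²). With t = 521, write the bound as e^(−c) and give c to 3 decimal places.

64.201

Σ(b_i − a_i)² = 141·6² + 20·1² + 210·4² = 8456.
c = 2t² / 8456 = 2·521² / 8456 = 64.2008.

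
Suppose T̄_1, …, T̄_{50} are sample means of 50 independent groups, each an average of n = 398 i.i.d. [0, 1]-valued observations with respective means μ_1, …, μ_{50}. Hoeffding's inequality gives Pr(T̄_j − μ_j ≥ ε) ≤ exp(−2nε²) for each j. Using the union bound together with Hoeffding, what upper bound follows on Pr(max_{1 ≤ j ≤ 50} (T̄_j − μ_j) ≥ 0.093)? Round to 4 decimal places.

0.0512

Per-experiment Hoeffding bound: exp(−2·398·0.093²) = exp(−6.88460) = 0.0010234.
Union bound over 50 events: 50·0.0010234 = 0.05117.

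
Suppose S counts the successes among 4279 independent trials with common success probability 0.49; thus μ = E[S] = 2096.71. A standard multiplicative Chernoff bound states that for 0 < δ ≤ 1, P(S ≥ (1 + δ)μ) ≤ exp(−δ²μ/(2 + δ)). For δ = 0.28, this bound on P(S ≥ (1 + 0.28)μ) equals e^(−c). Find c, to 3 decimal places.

72.097

c = δ²μ/(2 + δ) = 0.28²·2096.71/(2 + 0.28) = 72.0974.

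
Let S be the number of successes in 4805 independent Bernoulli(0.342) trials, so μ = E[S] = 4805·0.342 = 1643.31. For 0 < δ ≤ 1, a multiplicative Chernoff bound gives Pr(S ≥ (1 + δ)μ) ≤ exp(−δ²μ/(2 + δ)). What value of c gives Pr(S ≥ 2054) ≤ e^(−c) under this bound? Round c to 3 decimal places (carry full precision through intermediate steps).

45.619

Write 2054 = (1 + δ)μ, so δ = 2054/1643.31 − 1 = 0.2499163…
Then the exponent is δ²μ/(2 + δ) = (2054 − μ)² / (μ·(2 + δ)) = 45.618646.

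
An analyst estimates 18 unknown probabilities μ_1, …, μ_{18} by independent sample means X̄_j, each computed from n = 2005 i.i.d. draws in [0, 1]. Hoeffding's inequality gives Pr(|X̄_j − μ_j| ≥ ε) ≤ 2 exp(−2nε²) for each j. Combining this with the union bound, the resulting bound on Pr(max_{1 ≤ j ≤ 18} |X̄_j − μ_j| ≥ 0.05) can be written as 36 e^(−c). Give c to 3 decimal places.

Union bound over the 18 events: Pr(max_{1 ≤ j ≤ 18} |X̄_j − μ_j| ≥ 0.05) ≤ 18·2·exp(−2nε²) = 36 exp(−2·2005·0.05²).
So c = 2·2005·0.05² = 10.0250.

10.025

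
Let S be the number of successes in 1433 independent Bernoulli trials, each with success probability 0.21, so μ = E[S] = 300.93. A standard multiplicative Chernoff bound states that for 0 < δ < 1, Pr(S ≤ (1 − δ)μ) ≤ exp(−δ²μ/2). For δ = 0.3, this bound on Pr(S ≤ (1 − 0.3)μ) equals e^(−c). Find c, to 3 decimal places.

c = δ²μ/2 = 0.3²·300.93/2 = 13.5419.

13.542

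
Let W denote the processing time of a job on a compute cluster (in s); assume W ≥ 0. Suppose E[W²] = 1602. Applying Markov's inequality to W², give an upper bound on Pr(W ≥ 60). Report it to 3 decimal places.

Since W ≥ 0, the event {W ≥ 60} is the same as {W² ≥ 3600}.
Markov's inequality applied to W² gives Pr(W² ≥ 3600) ≤ E[W²]/3600 = 1602/3600 = 0.4450.

0.445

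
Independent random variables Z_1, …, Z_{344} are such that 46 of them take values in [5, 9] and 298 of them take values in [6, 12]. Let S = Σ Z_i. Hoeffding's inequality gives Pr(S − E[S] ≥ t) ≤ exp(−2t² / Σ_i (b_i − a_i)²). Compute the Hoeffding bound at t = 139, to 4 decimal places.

Σ(b_i − a_i)² = 46·4² + 298·6² = 11464.
Exponent = 2·139² / 11464 = 3.37073.
Bound = exp(−3.37073) = 0.03436.

0.0344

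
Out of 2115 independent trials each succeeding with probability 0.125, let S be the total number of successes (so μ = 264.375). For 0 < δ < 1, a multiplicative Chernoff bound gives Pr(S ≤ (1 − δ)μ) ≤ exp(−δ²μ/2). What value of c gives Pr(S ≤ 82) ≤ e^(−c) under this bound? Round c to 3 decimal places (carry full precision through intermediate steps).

Write 82 = (1 − δ)μ, so δ = 1 − 82/264.375 = 0.6898345…
Then the exponent is δ²μ/2 = (μ − 82)²/(2μ) = 62.904285.

62.904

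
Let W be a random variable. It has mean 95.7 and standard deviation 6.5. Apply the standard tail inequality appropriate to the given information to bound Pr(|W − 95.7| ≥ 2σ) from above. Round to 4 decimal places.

0.2500

Mean and variance are known, so Chebyshev's inequality applies.
Chebyshev: Pr(|W − μ| ≥ t) ≤ Var(W)/t².
Var(W) = σ² = 6.5² = 42.25.
t = 2·6.5 = 13.
Bound = 42.25 / 169 = 0.2500.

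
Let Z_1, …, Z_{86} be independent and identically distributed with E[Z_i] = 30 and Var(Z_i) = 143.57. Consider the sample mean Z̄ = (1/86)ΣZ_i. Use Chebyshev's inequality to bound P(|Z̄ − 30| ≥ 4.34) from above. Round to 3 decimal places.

Var(Z̄) = Var(Z_i)/n = 143.57/86 = 1.6694.
Chebyshev: P(|Z̄ − 30| ≥ 4.34) ≤ Var(Z̄)/(4.34)² = 143.57/(86·4.34²) = 0.0886.

0.089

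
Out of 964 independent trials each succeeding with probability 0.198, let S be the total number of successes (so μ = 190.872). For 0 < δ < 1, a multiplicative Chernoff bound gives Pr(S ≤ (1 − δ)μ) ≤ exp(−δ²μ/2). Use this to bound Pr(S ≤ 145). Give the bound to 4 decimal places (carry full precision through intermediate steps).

Write 145 = (1 − δ)μ, so δ = 1 − 145/190.872 = 0.2403286…
Then the exponent is δ²μ/2 = (μ − 145)²/(2μ) = 5.512177.
Bound = exp(−5.512177) = 0.00404.

0.0040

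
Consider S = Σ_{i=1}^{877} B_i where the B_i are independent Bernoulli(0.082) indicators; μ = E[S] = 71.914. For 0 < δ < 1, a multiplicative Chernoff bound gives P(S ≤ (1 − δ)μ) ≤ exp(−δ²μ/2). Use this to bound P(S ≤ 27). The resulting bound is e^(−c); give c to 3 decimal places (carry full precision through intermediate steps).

14.026

Write 27 = (1 − δ)μ, so δ = 1 − 27/71.914 = 0.6245515…
Then the exponent is δ²μ/2 = (μ − 27)²/(2μ) = 14.025554.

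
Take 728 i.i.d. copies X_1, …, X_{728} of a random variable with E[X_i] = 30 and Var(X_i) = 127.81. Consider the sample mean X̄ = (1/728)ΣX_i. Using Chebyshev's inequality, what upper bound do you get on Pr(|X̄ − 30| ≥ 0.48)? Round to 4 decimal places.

Var(X̄) = Var(X_i)/n = 127.81/728 = 0.17556.
Chebyshev: Pr(|X̄ − 30| ≥ 0.48) ≤ Var(X̄)/(0.48)² = 127.81/(728·0.48²) = 0.7620.

0.7620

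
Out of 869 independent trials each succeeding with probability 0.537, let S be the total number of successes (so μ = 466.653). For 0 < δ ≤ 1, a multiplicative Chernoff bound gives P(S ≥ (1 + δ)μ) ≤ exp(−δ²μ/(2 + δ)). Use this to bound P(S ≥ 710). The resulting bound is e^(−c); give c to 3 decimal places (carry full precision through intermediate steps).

Write 710 = (1 + δ)μ, so δ = 710/466.653 − 1 = 0.5214731…
Then the exponent is δ²μ/(2 + δ) = (710 − μ)² / (μ·(2 + δ)) = 50.327295.

50.327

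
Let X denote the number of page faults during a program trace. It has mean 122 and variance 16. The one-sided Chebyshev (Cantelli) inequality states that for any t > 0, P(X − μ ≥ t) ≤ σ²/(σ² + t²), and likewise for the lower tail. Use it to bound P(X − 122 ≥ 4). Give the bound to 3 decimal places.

Here σ² = 16 and t = 4, so σ² + t² = 32.
Cantelli's bound: 16/32 = 0.5000.

0.500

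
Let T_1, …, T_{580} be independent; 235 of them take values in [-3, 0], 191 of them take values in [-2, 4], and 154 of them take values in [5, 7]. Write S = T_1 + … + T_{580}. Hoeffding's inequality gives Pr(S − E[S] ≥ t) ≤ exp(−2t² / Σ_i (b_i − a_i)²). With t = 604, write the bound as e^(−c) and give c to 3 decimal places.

Σ(b_i − a_i)² = 235·3² + 191·6² + 154·2² = 9607.
c = 2t² / 9607 = 2·604² / 9607 = 75.9480.

75.948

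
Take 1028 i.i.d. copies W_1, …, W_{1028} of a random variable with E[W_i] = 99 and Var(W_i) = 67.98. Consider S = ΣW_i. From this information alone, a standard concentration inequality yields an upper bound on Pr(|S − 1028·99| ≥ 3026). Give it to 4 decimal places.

0.0076

With mean and variance of each term known, Chebyshev's inequality bounds the deviation of the sum (or sample mean).
Var(S) = n·Var(W_i) = 1028·67.98 = 69883.44.
Chebyshev: Pr(|S − 1028·99| ≥ 3026) ≤ Var(S)/3026² = 69883.44/9156676 = 0.0076.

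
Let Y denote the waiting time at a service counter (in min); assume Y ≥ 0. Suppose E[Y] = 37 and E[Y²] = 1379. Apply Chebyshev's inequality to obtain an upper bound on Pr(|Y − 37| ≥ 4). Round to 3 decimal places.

Var(Y) = E[Y²] − (E[Y])² = 1379 − 1369 = 10.
Chebyshev's inequality: Pr(|Y − μ| ≥ t) ≤ Var(Y)/t² = 10/16 = 0.6250.

0.625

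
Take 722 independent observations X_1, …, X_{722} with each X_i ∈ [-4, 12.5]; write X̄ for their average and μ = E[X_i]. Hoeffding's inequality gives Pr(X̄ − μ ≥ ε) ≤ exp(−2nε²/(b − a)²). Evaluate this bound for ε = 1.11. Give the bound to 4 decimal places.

0.0015

Exponent: 2nε²/(b − a)² = 2·722·1.11² / 16.5² = 6.53500.
Bound = exp(−6.53500) = 0.00145.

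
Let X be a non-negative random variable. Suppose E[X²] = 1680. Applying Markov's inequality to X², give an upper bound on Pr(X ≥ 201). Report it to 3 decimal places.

0.042

Since X ≥ 0, the event {X ≥ 201} is the same as {X² ≥ 40401}.
Markov's inequality applied to X² gives Pr(X² ≥ 40401) ≤ E[X²]/40401 = 1680/40401 = 0.0416.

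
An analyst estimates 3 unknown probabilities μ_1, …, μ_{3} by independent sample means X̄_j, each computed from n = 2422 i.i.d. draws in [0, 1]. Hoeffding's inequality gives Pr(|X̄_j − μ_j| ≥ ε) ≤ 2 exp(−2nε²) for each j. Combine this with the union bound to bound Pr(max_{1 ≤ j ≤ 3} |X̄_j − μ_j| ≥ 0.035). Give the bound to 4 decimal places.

Per-experiment Hoeffding bound: 2·exp(−2·2422·0.035²) = 2·exp(−5.93390) = 0.0052963.
Union bound over 3 events: 3·0.0052963 = 0.01589.

0.0159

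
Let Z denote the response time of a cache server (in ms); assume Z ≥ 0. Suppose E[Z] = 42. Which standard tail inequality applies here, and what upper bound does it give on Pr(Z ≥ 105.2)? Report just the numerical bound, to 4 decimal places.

Only the mean of a non-negative variable is known, so Markov's inequality is the applicable tail bound.
Markov's inequality: for a non-negative random variable, Pr(Z ≥ a) ≤ E[Z]/a.
Here E[Z] = 42 and a = 105.2, so the bound is 42/105.2 = 0.3992.

0.3992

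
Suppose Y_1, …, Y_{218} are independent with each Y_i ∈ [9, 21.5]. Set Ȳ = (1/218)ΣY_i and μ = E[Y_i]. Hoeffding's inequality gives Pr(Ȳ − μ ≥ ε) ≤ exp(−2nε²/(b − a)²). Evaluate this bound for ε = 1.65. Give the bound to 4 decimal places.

Exponent: 2nε²/(b − a)² = 2·218·1.65² / 12.5² = 7.59686.
Bound = exp(−7.59686) = 0.00050.

0.0005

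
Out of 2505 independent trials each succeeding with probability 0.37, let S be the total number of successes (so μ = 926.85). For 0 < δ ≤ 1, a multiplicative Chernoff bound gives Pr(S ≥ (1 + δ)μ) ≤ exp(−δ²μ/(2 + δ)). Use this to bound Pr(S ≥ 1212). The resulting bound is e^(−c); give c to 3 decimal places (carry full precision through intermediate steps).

Write 1212 = (1 + δ)μ, so δ = 1212/926.85 − 1 = 0.307655…
Then the exponent is δ²μ/(2 + δ) = (1212 − μ)² / (μ·(2 + δ)) = 38.016000.

38.016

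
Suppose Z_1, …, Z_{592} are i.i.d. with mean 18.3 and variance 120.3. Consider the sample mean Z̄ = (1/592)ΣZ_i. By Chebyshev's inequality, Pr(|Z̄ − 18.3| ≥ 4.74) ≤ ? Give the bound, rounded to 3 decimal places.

Var(Z̄) = Var(Z_i)/n = 120.3/592 = 0.20321.
Chebyshev: Pr(|Z̄ − 18.3| ≥ 4.74) ≤ Var(Z̄)/(4.74)² = 120.3/(592·4.74²) = 0.0090.

0.009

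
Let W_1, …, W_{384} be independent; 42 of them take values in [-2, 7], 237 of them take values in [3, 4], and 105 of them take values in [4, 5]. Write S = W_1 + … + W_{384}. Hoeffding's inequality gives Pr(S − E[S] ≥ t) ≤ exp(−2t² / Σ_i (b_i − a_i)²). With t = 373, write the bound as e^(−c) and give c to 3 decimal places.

74.321

Σ(b_i − a_i)² = 42·9² + 237·1² + 105·1² = 3744.
c = 2t² / 3744 = 2·373² / 3744 = 74.3210.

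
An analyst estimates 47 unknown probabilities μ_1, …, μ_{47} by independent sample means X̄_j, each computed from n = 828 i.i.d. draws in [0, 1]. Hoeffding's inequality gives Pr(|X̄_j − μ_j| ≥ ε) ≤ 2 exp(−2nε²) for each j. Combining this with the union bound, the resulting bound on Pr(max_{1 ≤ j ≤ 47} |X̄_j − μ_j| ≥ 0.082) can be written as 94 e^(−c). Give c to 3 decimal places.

11.135

Union bound over the 47 events: Pr(max_{1 ≤ j ≤ 47} |X̄_j − μ_j| ≥ 0.082) ≤ 47·2·exp(−2nε²) = 94 exp(−2·828·0.082²).
So c = 2·828·0.082² = 11.1349.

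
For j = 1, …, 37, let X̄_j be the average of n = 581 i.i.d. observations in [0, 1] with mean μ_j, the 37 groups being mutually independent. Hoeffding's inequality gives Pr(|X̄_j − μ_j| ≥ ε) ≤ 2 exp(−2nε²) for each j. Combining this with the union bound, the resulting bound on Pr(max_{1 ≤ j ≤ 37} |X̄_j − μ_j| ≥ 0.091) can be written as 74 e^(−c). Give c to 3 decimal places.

Union bound over the 37 events: Pr(max_{1 ≤ j ≤ 37} |X̄_j − μ_j| ≥ 0.091) ≤ 37·2·exp(−2nε²) = 74 exp(−2·581·0.091²).
So c = 2·581·0.091² = 9.6225.

9.623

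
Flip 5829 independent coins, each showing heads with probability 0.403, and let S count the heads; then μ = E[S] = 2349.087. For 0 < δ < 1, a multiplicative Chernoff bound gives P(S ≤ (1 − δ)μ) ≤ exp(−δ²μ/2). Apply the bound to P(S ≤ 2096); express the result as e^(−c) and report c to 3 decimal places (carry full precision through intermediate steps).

Write 2096 = (1 − δ)μ, so δ = 1 − 2096/2349.087 = 0.1077385…
Then the exponent is δ²μ/2 = (μ − 2096)²/(2μ) = 13.633601.

13.634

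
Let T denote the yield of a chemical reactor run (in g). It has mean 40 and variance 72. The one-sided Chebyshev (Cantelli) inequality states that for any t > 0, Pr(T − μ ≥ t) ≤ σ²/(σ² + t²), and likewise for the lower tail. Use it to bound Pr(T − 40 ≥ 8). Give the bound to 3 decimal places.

0.529

Here σ² = 72 and t = 8, so σ² + t² = 136.
Cantelli's bound: 72/136 = 0.5294.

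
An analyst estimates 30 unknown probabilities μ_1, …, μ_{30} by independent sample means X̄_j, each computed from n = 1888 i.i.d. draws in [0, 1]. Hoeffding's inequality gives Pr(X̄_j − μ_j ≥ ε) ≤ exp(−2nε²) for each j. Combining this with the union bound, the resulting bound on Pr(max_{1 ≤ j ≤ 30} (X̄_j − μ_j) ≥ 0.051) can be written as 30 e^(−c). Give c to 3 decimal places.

9.821

Union bound over the 30 events: Pr(max_{1 ≤ j ≤ 30} (X̄_j − μ_j) ≥ 0.051) ≤ 30·exp(−2nε²) = 30 exp(−2·1888·0.051²).
So c = 2·1888·0.051² = 9.8214.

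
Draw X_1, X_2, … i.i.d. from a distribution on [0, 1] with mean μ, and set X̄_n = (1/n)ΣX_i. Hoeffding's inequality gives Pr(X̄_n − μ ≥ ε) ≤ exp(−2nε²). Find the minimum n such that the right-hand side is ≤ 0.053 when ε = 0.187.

Require exp(−2nε²) ≤ 0.053, i.e. 2nε² ≥ ln(1/0.053) = 2.937463.
So n ≥ 2.937463 / (2·0.187²) = 42.001.
The smallest integer n is 43.

43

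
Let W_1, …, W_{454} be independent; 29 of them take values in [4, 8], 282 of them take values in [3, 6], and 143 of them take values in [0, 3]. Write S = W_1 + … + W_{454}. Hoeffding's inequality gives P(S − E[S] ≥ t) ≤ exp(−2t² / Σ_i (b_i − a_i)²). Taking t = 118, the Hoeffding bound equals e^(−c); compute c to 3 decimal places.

Σ(b_i − a_i)² = 29·4² + 282·3² + 143·3² = 4289.
c = 2t² / 4289 = 2·118² / 4289 = 6.4929.

6.493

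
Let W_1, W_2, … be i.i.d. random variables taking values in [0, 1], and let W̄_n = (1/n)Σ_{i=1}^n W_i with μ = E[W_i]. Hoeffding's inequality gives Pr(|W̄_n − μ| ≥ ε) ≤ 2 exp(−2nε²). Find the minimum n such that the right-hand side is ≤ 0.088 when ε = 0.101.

154

Require 2·exp(−2nε²) ≤ 0.088, i.e. 2nε² ≥ ln(2/0.088) = 3.123566.
So n ≥ 3.123566 / (2·0.101²) = 153.101.
The smallest integer n is 154.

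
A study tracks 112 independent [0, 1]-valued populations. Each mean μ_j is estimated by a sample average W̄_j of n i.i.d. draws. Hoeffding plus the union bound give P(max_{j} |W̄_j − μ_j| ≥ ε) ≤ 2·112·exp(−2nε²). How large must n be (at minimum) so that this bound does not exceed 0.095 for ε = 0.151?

171

Need 2·112·exp(−2nε²) ≤ 0.095, i.e. exp(−2nε²) ≤ 0.095/224.
So 2nε² ≥ ln(224/0.095) = 7.765524.
Hence n ≥ 7.765524/(2·0.151²) = 170.289.
The smallest integer n is 171.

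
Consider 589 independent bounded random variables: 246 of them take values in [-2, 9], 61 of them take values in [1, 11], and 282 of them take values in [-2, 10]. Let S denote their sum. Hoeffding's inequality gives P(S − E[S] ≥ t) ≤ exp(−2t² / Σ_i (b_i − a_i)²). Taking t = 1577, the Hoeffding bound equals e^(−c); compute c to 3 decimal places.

65.040

Σ(b_i − a_i)² = 246·11² + 61·10² + 282·12² = 76474.
c = 2t² / 76474 = 2·1577² / 76474 = 65.0399.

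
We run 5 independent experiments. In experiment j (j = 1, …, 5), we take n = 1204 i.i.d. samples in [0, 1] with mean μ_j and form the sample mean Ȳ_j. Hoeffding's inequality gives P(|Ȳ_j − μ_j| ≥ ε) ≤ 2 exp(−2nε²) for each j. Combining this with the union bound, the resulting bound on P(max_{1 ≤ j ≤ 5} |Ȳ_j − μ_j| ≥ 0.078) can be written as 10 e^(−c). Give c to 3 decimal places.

14.650

Union bound over the 5 events: P(max_{1 ≤ j ≤ 5} |Ȳ_j − μ_j| ≥ 0.078) ≤ 5·2·exp(−2nε²) = 10 exp(−2·1204·0.078²).
So c = 2·1204·0.078² = 14.6503.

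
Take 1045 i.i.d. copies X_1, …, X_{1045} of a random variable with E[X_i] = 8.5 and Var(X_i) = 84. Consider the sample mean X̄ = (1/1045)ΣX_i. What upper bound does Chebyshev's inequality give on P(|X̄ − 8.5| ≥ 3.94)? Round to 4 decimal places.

Var(X̄) = Var(X_i)/n = 84/1045 = 0.080383.
Chebyshev: P(|X̄ − 8.5| ≥ 3.94) ≤ Var(X̄)/(3.94)² = 84/(1045·3.94²) = 0.0052.

0.0052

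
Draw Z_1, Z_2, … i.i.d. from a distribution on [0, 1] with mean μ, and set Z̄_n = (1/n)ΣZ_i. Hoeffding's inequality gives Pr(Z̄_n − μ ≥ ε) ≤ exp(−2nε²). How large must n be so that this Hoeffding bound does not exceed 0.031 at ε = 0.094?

Require exp(−2nε²) ≤ 0.031, i.e. 2nε² ≥ ln(1/0.031) = 3.473768.
So n ≥ 3.473768 / (2·0.094²) = 196.569.
The smallest integer n is 197.

197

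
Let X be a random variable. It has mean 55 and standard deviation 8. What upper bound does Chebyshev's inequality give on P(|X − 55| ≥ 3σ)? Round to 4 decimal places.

0.1111

Chebyshev: P(|X − μ| ≥ t) ≤ Var(X)/t².
Var(X) = σ² = 8² = 64.
t = 3·8 = 24.
Bound = 64 / 576 = 0.1111.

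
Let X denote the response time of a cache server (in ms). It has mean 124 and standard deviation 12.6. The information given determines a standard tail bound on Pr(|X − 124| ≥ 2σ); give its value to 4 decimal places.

0.2500

Mean and variance are known, so Chebyshev's inequality applies.
Chebyshev: Pr(|X − μ| ≥ t) ≤ Var(X)/t².
Var(X) = σ² = 12.6² = 158.76.
t = 2·12.6 = 25.2.
Bound = 158.76 / 635.04 = 0.2500.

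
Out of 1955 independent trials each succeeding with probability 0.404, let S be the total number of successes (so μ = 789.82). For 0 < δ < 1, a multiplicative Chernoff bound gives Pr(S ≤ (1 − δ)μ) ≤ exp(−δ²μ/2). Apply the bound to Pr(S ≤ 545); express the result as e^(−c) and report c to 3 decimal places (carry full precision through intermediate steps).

Write 545 = (1 − δ)μ, so δ = 1 − 545/789.82 = 0.3099694…
Then the exponent is δ²μ/2 = (μ − 545)²/(2μ) = 37.943349.

37.943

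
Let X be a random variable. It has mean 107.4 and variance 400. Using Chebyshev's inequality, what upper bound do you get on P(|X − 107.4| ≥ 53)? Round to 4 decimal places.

Chebyshev: P(|X − μ| ≥ t) ≤ Var(X)/t².
Bound = 400 / 2809 = 0.1424.

0.1424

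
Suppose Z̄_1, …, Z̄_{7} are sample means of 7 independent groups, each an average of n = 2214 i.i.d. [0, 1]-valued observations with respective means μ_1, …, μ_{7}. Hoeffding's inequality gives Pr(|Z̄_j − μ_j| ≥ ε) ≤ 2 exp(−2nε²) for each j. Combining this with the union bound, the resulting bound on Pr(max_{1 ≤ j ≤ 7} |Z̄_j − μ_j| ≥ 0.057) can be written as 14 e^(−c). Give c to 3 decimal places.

Union bound over the 7 events: Pr(max_{1 ≤ j ≤ 7} |Z̄_j − μ_j| ≥ 0.057) ≤ 7·2·exp(−2nε²) = 14 exp(−2·2214·0.057²).
So c = 2·2214·0.057² = 14.3866.

14.387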